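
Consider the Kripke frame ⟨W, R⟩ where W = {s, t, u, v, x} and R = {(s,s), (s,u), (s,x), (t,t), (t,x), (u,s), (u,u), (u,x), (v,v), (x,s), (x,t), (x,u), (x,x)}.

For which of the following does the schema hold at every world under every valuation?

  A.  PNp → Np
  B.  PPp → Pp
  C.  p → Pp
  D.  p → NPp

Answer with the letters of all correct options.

R is reflexive: each world relates to itself.
R is symmetric: every R-edge is matched by its reverse.
R is not transitive: s R x and x R t but not s R t.
R is not euclidean: x R s and x R t but not s R t.
(A) PNp → Np (the dual of axiom 5) characterises the euclidean frames. R is not euclidean — not valid.
(B) PPp → Pp (the dual of axiom 4) characterises the transitive frames. R is not transitive — not valid.
(C) p → Pp is the dual of axiom T, which corresponds to reflexivity. R is reflexive — valid.
(D) p → NPp is axiom B; it is valid on a frame exactly when R is symmetric. R is symmetric, so valid.

C, D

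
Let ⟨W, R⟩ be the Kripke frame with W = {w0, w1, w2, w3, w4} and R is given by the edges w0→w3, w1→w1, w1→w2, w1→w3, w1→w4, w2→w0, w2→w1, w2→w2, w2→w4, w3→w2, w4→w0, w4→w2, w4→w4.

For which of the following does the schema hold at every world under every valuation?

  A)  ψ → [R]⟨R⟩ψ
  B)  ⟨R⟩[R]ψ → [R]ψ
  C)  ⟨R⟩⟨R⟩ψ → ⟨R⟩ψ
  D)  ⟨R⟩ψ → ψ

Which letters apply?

none

R is not symmetric: w0 R w3 but not w3 R w0.
R is not transitive: w0 R w3 and w3 R w2 but not w0 R w2.
R is not euclidean: w1 R w2 and w1 R w3 but not w2 R w3.
R is not a subset of the identity: w0 R w3 with w0 ≠ w3.
(A) ψ → [R]⟨R⟩ψ is axiom B, which corresponds to symmetry. R is not symmetric — not valid.
(B) ⟨R⟩[R]ψ → [R]ψ is the dual of axiom 5, which corresponds to the euclidean property. R is not euclidean — not valid.
(C) ⟨R⟩⟨R⟩ψ → ⟨R⟩ψ is the dual of axiom 4; it is valid on a frame exactly when R is transitive. R is not transitive, so not valid.
(D) ⟨R⟩ψ → ψ is the converse of T; it holds exactly when R ⊆ identity. Here R ⊄ identity — not valid.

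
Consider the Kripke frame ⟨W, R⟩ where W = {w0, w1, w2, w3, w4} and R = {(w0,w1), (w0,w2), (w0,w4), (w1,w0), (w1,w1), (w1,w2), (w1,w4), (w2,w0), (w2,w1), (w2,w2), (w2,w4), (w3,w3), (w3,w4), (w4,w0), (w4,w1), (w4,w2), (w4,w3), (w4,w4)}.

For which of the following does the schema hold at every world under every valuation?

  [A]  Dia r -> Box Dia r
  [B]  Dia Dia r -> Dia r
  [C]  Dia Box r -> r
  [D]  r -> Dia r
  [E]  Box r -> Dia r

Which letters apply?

R is not reflexive: not w0 R w0.
R is symmetric: every R-edge is matched by its reverse.
R is not transitive: w0 R w1 and w1 R w0 but not w0 R w0.
R is not euclidean: w4 R w0 and w4 R w3 but not w0 R w3.
R is serial: every world has an R-successor.
(A) axiom 5: valid iff R is euclidean. R is not euclidean — not valid.
(B) Dia Dia r -> Dia r (the dual of axiom 4) characterises the transitive frames. R is not transitive — not valid.
(C) Dia Box r -> r is the dual of axiom B, which corresponds to symmetry. R is symmetric — valid.
(D) r -> Dia r is the dual of axiom T, which corresponds to reflexivity. R is not reflexive — not valid.
(E) Box r -> Dia r is axiom D; it is valid on a frame exactly when R is serial. R is serial, so valid.

C, E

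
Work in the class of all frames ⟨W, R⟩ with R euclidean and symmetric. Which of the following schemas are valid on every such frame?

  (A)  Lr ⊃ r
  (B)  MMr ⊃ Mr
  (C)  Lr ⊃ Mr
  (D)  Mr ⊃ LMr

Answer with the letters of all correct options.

A symmetric euclidean relation is transitive (uRv and vRw give vRu by symmetry, then uRw by the euclidean condition, applied at v).
(A) Lr ⊃ r (axiom T) characterises the reflexive frames. Such an R need not be reflexive — not valid.
(B) the dual of axiom 4: valid iff R is transitive. Every such R is transitive — valid.
(C) Lr ⊃ Mr (axiom D) characterises the serial frames. Such an R need not be serial — not valid.
(D) Mr ⊃ LMr is axiom 5, which corresponds to the euclidean property. Every such R is euclidean — valid.

B, D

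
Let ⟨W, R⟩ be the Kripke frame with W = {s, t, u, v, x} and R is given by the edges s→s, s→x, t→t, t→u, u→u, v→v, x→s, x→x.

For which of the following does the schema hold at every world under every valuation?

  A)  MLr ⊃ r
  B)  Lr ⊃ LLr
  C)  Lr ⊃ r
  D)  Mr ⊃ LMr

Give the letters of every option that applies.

R is reflexive: each world relates to itself.
R is not symmetric: t R u but not u R t.
R is transitive: R is closed under composition.
R is not euclidean: t R u and t R t but not u R t.
(A) MLr ⊃ r is the dual of axiom B; it is valid on a frame exactly when R is symmetric. R is not symmetric, so not valid.
(B) Lr ⊃ LLr is axiom 4, which corresponds to transitivity. R is transitive — valid.
(C) axiom T: valid iff R is reflexive. R is reflexive — valid.
(D) Mr ⊃ LMr is axiom 5; it is valid on a frame exactly when R is euclidean. R is not euclidean, so not valid.

B, C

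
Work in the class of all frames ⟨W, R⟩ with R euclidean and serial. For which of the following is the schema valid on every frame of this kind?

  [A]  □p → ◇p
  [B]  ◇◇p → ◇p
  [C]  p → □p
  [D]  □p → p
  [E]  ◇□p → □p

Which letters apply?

A, E

(A) □p → ◇p (axiom D) characterises the serial frames. Every such R is serial — valid.
(B) ◇◇p → ◇p is the dual of axiom 4; it is valid on a frame exactly when R is transitive. Such an R need not be transitive, so not valid.
(C) p → □p is equivalent to ◇p→p; it holds exactly when R ⊆ identity. Such an R need not be a subset of the identity — not valid.
(D) □p → p (axiom T) characterises the reflexive frames. Such an R need not be reflexive — not valid.
(E) the dual of axiom 5: valid iff R is euclidean. Every such R is euclidean — valid.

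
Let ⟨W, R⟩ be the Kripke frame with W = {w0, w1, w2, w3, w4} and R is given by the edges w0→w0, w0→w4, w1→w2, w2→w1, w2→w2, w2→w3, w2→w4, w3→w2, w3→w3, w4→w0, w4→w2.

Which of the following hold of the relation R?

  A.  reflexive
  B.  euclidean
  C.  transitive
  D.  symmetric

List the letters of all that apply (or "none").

(A) not reflexive: not w1 R w1.
(B) not euclidean: w2 R w1 and w2 R w3 but not w1 R w3.
(C) not transitive: w0 R w4 and w4 R w2 but not w0 R w2.
(D) symmetric: every R-edge is matched by its reverse.

D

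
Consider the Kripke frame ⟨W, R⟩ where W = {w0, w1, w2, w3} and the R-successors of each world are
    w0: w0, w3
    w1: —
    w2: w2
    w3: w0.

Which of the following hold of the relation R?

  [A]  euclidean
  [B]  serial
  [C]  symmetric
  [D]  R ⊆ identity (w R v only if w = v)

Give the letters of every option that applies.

(A) not euclidean: w0 R w3 and w0 R w3 but not w3 R w3.
(B) not serial: w1 has no R-successor.
(C) symmetric: every R-edge is matched by its reverse.
(D) not ⊆ identity: w0 R w3 with w0 ≠ w3.

C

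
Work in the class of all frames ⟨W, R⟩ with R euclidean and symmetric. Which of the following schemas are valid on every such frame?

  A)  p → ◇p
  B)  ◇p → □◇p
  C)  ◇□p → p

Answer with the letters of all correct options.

A symmetric euclidean relation is transitive (uRv and vRw give vRu by symmetry, then uRw by the euclidean condition, applied at v).
(A) p → ◇p (the dual of axiom T) characterises the reflexive frames. Such an R need not be reflexive — not valid.
(B) ◇p → □◇p is axiom 5; it is valid on a frame exactly when R is euclidean. Every such R is euclidean, so valid.
(C) ◇□p → p (the dual of axiom B) characterises the symmetric frames. Every such R is symmetric — valid.

B, C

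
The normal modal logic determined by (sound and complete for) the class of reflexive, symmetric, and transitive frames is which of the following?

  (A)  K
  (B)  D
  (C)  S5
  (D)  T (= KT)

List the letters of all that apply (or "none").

C

(A) K is determined by the class of arbitrary frames.
(B) D is determined by the class of serial frames.
(C) S5 is determined by exactly this class.
(D) T (= KT) is determined by the class of reflexive frames.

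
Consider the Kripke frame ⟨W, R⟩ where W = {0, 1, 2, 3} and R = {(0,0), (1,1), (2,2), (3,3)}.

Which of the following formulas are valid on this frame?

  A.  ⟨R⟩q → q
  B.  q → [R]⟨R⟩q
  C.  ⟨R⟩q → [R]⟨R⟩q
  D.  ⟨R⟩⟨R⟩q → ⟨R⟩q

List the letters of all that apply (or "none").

R is symmetric: every R-edge is matched by its reverse.
R is transitive: R is closed under composition.
R is euclidean: any two R-successors of the same world are R-related.
R is a subset of the identity: every R-edge is a self-loop.
(A) ⟨R⟩q → q (the converse of T) corresponds to R being a subset of the identity. Here R ⊆ identity, so valid.
(B) q → [R]⟨R⟩q is axiom B; it is valid on a frame exactly when R is symmetric. R is symmetric, so valid.
(C) ⟨R⟩q → [R]⟨R⟩q is axiom 5; it is valid on a frame exactly when R is euclidean. R is euclidean, so valid.
(D) ⟨R⟩⟨R⟩q → ⟨R⟩q (the dual of axiom 4) characterises the transitive frames. R is transitive — valid.

A, B, C, D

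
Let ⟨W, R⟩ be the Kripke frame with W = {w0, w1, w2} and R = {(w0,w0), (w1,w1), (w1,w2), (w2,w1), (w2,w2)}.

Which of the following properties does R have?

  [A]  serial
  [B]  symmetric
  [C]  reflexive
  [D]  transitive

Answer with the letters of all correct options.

A, B, C, D

(A) serial: every world has an R-successor.
(B) symmetric: every R-edge is matched by its reverse.
(C) reflexive: each world relates to itself.
(D) transitive: R is closed under composition.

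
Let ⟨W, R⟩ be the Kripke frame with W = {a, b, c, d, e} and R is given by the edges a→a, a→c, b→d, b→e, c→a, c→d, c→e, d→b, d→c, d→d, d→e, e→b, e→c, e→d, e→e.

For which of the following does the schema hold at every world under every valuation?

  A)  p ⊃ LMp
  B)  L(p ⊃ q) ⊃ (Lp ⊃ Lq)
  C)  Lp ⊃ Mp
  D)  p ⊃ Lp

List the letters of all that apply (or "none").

R is symmetric: every R-edge is matched by its reverse.
R is serial: every world has an R-successor.
R is not a subset of the identity: a R c with a ≠ c.
(A) p ⊃ LMp is axiom B, which corresponds to symmetry. R is symmetric — valid.
(B) L(p ⊃ q) ⊃ (Lp ⊃ Lq) is the K axiom; it holds on all frames — valid.
(C) axiom D: valid iff R is serial. R is serial — valid.
(D) p ⊃ Lp is valid only on frames where every R-edge is a self-loop. Here R ⊄ identity — not valid.

A, B, C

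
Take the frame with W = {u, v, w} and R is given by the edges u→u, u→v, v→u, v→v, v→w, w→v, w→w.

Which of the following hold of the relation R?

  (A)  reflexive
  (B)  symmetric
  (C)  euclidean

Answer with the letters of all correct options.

A, B

(A) reflexive: each world relates to itself.
(B) symmetric: every R-edge is matched by its reverse.
(C) not euclidean: v R u and v R w but not u R w.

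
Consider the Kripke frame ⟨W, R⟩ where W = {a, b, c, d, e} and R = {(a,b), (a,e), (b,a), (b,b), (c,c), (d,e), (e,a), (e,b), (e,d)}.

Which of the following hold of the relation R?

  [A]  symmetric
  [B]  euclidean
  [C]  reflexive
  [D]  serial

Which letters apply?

D

(A) not symmetric: e R b but not b R e.
(B) not euclidean: a R b and a R e but not b R e.
(C) not reflexive: not a R a.
(D) serial: every world has an R-successor.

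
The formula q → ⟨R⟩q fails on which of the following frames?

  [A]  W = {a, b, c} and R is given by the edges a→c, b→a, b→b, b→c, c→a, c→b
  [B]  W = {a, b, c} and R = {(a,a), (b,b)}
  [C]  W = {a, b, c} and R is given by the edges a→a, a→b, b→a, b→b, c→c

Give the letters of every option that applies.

A, B

The schema q → ⟨R⟩q is the dual of axiom T; it is valid on a frame iff R is reflexive.
(A) R is not reflexive (not a R a), so the schema fails here.
(B) R is not reflexive (not c R c), so the schema fails here.
(C) R is reflexive (each world relates to itself), so the schema is valid here.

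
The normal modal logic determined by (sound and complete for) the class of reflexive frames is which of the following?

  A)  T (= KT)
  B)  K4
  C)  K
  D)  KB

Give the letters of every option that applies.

(A) T (= KT) is determined by exactly this class.
(B) K4 is determined by the class of transitive frames.
(C) K is determined by the class of arbitrary frames.
(D) KB is determined by the class of symmetric frames.

A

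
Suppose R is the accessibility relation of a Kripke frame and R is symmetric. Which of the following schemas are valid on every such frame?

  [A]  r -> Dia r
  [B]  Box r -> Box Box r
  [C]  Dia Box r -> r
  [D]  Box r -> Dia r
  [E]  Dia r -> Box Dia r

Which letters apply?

C

(A) r -> Dia r (the dual of axiom T) characterises the reflexive frames. Such an R need not be reflexive — not valid.
(B) Box r -> Box Box r is axiom 4, which corresponds to transitivity. Such an R need not be transitive — not valid.
(C) Dia Box r -> r (the dual of axiom B) characterises the symmetric frames. Every such R is symmetric — valid.
(D) Box r -> Dia r is axiom D; it is valid on a frame exactly when R is serial. Such an R need not be serial, so not valid.
(E) Dia r -> Box Dia r is axiom 5; it is valid on a frame exactly when R is euclidean. Such an R need not be euclidean, so not valid.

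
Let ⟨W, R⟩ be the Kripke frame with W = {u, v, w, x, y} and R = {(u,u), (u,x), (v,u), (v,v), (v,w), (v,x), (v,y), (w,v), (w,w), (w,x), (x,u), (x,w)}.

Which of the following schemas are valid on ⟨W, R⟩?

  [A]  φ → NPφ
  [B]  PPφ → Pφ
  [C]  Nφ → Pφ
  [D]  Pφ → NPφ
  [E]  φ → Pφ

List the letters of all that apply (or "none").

R is not reflexive: not x R x.
R is not symmetric: v R u but not u R v.
R is not transitive: u R x and x R w but not u R w.
R is not euclidean: v R u and v R v but not u R v.
R is not serial: y has no R-successor.
(A) axiom B: valid iff R is symmetric. R is not symmetric — not valid.
(B) PPφ → Pφ is the dual of axiom 4, which corresponds to transitivity. R is not transitive — not valid.
(C) axiom D: valid iff R is serial. R is not serial — not valid.
(D) Pφ → NPφ is axiom 5, which corresponds to the euclidean property. R is not euclidean — not valid.
(E) φ → Pφ is the dual of axiom T, which corresponds to reflexivity. R is not reflexive — not valid.

none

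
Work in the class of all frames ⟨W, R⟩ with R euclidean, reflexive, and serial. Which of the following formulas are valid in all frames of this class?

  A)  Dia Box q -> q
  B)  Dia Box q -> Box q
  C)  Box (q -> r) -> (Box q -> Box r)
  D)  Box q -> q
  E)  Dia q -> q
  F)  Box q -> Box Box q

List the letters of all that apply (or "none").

A relation that is euclidean, reflexive, and serial is also symmetric and transitive.
(A) Dia Box q -> q (the dual of axiom B) characterises the symmetric frames. Every such R is symmetric — valid.
(B) the dual of axiom 5: valid iff R is euclidean. Every such R is euclidean — valid.
(C) this is just K, valid on every normal frame.
(D) Box q -> q is axiom T; it is valid on a frame exactly when R is reflexive. Every such R is reflexive, so valid.
(E) Dia q -> q is valid only on frames where every R-edge is a self-loop. Such an R need not be a subset of the identity — not valid.
(F) Box q -> Box Box q is axiom 4; it is valid on a frame exactly when R is transitive. Every such R is transitive, so valid.

A, B, C, D, F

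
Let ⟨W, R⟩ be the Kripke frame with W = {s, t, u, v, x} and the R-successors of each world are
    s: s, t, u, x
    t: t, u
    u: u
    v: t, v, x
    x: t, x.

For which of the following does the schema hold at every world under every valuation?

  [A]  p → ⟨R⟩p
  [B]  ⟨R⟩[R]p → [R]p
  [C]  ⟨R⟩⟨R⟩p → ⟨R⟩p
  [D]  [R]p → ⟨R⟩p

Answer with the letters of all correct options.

R is reflexive: each world relates to itself.
R is not transitive: v R t and t R u but not v R u.
R is not euclidean: s R t and s R s but not t R s.
R is serial: every world has an R-successor.
(A) p → ⟨R⟩p is the dual of axiom T, which corresponds to reflexivity. R is reflexive — valid.
(B) the dual of axiom 5: valid iff R is euclidean. R is not euclidean — not valid.
(C) ⟨R⟩⟨R⟩p → ⟨R⟩p (the dual of axiom 4) characterises the transitive frames. R is not transitive — not valid.
(D) [R]p → ⟨R⟩p (axiom D) characterises the serial frames. R is serial — valid.

A, D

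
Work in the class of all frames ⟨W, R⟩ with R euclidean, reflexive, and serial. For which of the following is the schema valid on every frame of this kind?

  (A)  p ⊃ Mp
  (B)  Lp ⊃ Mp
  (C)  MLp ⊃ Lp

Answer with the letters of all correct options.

A, B, C

A relation that is euclidean, reflexive, and serial is also symmetric and transitive.
(A) p ⊃ Mp (the dual of axiom T) characterises the reflexive frames. Every such R is reflexive — valid.
(B) Lp ⊃ Mp is axiom D, which corresponds to seriality. Every such R is serial — valid.
(C) MLp ⊃ Lp (the dual of axiom 5) characterises the euclidean frames. Every such R is euclidean — valid.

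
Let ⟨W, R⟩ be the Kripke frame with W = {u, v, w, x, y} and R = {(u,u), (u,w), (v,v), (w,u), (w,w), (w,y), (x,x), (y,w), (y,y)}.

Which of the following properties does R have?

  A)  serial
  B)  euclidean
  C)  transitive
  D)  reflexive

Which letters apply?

(A) serial: every world has an R-successor.
(B) not euclidean: w R u and w R y but not u R y.
(C) not transitive: u R w and w R y but not u R y.
(D) reflexive: each world relates to itself.

A, D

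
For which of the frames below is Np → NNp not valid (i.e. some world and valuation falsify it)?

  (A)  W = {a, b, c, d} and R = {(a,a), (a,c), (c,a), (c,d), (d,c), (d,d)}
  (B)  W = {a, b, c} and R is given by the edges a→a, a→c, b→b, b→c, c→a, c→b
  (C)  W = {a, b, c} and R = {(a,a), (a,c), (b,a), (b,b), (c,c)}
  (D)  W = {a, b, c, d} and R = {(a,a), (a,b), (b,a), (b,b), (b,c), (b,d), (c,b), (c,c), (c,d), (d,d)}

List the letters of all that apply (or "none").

The schema Np → NNp is axiom 4; it is valid on a frame iff R is transitive.
(A) R is not transitive (a R c and c R d but not a R d), so the schema fails here.
(B) R is not transitive (a R c and c R b but not a R b), so the schema fails here.
(C) R is not transitive (b R a and a R c but not b R c), so the schema fails here.
(D) R is not transitive (a R b and b R c but not a R c), so the schema fails here.

A, B, C, D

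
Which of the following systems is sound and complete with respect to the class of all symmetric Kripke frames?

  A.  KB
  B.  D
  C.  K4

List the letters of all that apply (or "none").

(A) KB is determined by exactly this class.
(B) D is determined by the class of serial frames.
(C) K4 is determined by the class of transitive frames.

A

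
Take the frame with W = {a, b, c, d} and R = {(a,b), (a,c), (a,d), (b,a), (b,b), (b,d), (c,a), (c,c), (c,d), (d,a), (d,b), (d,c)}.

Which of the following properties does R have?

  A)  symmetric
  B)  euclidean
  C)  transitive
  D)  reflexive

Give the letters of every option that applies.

A

(A) symmetric: every R-edge is matched by its reverse.
(B) not euclidean: a R b and a R c but not b R c.
(C) not transitive: a R b and b R a but not a R a.
(D) not reflexive: not a R a.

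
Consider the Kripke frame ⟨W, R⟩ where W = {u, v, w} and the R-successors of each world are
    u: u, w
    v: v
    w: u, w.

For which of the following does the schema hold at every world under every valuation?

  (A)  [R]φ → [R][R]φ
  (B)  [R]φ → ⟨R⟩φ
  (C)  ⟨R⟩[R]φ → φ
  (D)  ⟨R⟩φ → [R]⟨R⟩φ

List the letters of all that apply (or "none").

A, B, C, D

R is symmetric: every R-edge is matched by its reverse.
R is transitive: R is closed under composition.
R is euclidean: any two R-successors of the same world are R-related.
R is serial: every world has an R-successor.
(A) axiom 4: valid iff R is transitive. R is transitive — valid.
(B) [R]φ → ⟨R⟩φ is axiom D, which corresponds to seriality. R is serial — valid.
(C) ⟨R⟩[R]φ → φ is the dual of axiom B, which corresponds to symmetry. R is symmetric — valid.
(D) ⟨R⟩φ → [R]⟨R⟩φ is axiom 5; it is valid on a frame exactly when R is euclidean. R is euclidean, so valid.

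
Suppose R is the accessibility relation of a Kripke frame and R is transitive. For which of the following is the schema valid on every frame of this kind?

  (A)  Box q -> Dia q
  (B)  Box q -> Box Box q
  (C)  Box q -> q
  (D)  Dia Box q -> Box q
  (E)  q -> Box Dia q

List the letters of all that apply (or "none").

B

(A) axiom D: valid iff R is serial. Such an R need not be serial — not valid.
(B) axiom 4: valid iff R is transitive. Every such R is transitive — valid.
(C) axiom T: valid iff R is reflexive. Such an R need not be reflexive — not valid.
(D) Dia Box q -> Box q (the dual of axiom 5) characterises the euclidean frames. Such an R need not be euclidean — not valid.
(E) axiom B: valid iff R is symmetric. Such an R need not be symmetric — not valid.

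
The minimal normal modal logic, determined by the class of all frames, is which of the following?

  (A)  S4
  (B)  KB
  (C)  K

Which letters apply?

(A) S4 is determined by the class of reflexive and transitive frames.
(B) KB is determined by the class of symmetric frames.
(C) K is determined by exactly this class.

C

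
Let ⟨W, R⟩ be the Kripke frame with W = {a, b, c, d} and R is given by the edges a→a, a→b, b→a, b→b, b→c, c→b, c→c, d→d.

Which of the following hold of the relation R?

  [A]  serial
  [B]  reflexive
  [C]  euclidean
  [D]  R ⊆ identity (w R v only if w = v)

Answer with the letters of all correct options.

(A) serial: every world has an R-successor.
(B) reflexive: each world relates to itself.
(C) not euclidean: b R a and b R c but not a R c.
(D) not ⊆ identity: a R b with a ≠ b.

A, B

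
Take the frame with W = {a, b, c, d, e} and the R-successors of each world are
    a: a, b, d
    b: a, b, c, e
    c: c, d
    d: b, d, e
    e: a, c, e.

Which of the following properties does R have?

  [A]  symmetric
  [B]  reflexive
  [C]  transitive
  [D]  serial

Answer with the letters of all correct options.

B, D

(A) not symmetric: a R d but not d R a.
(B) reflexive: each world relates to itself.
(C) not transitive: a R b and b R c but not a R c.
(D) serial: every world has an R-successor.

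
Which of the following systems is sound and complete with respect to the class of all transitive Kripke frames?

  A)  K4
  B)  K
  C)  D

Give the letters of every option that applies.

A

(A) K4 is determined by exactly this class.
(B) K is determined by the class of arbitrary frames.
(C) D is determined by the class of serial frames.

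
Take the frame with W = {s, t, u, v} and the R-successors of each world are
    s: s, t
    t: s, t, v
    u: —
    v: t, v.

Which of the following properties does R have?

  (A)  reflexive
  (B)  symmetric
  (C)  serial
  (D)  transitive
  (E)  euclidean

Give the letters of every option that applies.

(A) not reflexive: not u R u.
(B) symmetric: every R-edge is matched by its reverse.
(C) not serial: u has no R-successor.
(D) not transitive: s R t and t R v but not s R v.
(E) not euclidean: t R s and t R v but not s R v.

B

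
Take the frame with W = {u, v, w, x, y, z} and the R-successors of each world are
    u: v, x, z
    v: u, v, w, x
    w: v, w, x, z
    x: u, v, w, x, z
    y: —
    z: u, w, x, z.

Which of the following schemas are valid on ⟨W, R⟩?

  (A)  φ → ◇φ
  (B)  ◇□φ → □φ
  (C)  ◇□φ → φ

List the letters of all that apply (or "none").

C

R is not reflexive: not u R u.
R is symmetric: every R-edge is matched by its reverse.
R is not euclidean: u R v and u R z but not v R z.
(A) φ → ◇φ (the dual of axiom T) characterises the reflexive frames. R is not reflexive — not valid.
(B) ◇□φ → □φ (the dual of axiom 5) characterises the euclidean frames. R is not euclidean — not valid.
(C) ◇□φ → φ (the dual of axiom B) characterises the symmetric frames. R is symmetric — valid.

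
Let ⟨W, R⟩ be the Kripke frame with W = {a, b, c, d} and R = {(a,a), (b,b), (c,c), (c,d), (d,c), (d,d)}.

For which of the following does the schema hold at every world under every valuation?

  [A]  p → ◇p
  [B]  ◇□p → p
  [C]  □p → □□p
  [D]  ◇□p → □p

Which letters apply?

R is reflexive: each world relates to itself.
R is symmetric: every R-edge is matched by its reverse.
R is transitive: R is closed under composition.
R is euclidean: any two R-successors of the same world are R-related.
(A) p → ◇p (the dual of axiom T) characterises the reflexive frames. R is reflexive — valid.
(B) the dual of axiom B: valid iff R is symmetric. R is symmetric — valid.
(C) □p → □□p is axiom 4; it is valid on a frame exactly when R is transitive. R is transitive, so valid.
(D) the dual of axiom 5: valid iff R is euclidean. R is euclidean — valid.

A, B, C, D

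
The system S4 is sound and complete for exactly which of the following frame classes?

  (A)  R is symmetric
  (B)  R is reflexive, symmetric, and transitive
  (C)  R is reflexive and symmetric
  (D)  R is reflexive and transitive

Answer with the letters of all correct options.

D

(A) this class determines KB, not S4.
(B) this class determines S5, not S4.
(C) this class determines B (= KTB), not S4.
(D) S4 is sound and complete for exactly this class.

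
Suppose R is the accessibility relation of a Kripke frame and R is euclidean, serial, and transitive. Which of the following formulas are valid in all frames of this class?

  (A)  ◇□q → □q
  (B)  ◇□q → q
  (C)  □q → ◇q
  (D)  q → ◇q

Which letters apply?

(A) the dual of axiom 5: valid iff R is euclidean. Every such R is euclidean — valid.
(B) ◇□q → q (the dual of axiom B) characterises the symmetric frames. Such an R need not be symmetric — not valid.
(C) □q → ◇q is axiom D, which corresponds to seriality. Every such R is serial — valid.
(D) q → ◇q is the dual of axiom T, which corresponds to reflexivity. Such an R need not be reflexive — not valid.

A, C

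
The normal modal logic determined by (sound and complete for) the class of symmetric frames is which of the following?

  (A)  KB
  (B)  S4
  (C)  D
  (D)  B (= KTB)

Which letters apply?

A

(A) KB is determined by exactly this class.
(B) S4 is determined by the class of reflexive and transitive frames.
(C) D is determined by the class of serial frames.
(D) B (= KTB) is determined by the class of reflexive and symmetric frames.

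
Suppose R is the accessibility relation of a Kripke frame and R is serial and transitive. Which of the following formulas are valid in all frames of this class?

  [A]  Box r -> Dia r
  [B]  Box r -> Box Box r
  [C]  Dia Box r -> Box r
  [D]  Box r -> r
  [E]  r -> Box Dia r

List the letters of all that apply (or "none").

A, B

(A) Box r -> Dia r (axiom D) characterises the serial frames. Every such R is serial — valid.
(B) axiom 4: valid iff R is transitive. Every such R is transitive — valid.
(C) the dual of axiom 5: valid iff R is euclidean. Such an R need not be euclidean — not valid.
(D) Box r -> r is axiom T; it is valid on a frame exactly when R is reflexive. Such an R need not be reflexive, so not valid.
(E) axiom B: valid iff R is symmetric. Such an R need not be symmetric — not valid.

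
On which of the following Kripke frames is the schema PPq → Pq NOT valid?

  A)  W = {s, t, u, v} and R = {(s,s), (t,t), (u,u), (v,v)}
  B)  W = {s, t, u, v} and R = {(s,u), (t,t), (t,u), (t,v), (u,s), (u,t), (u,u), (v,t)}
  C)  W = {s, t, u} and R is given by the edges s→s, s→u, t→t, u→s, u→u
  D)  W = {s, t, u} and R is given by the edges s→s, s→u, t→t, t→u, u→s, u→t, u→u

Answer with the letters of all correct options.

B, D

The schema PPq → Pq is the dual of axiom 4; it is valid on a frame iff R is transitive.
(A) R is transitive (R is closed under composition), so the schema is valid here.
(B) R is not transitive (s R u and u R s but not s R s), so the schema fails here.
(C) R is transitive (R is closed under composition), so the schema is valid here.
(D) R is not transitive (s R u and u R t but not s R t), so the schema fails here.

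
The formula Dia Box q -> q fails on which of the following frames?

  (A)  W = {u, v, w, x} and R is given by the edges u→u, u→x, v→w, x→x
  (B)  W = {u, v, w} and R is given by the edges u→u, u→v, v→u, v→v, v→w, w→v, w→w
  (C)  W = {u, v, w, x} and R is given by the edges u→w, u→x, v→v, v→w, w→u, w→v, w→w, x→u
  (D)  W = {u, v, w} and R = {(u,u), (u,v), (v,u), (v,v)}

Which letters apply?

The schema Dia Box q -> q is the dual of axiom B; it is valid on a frame iff R is symmetric.
(A) R is not symmetric (u R x but not x R u), so the schema fails here.
(B) R is symmetric (every R-edge is matched by its reverse), so the schema is valid here.
(C) R is symmetric (every R-edge is matched by its reverse), so the schema is valid here.
(D) R is symmetric (every R-edge is matched by its reverse), so the schema is valid here.

A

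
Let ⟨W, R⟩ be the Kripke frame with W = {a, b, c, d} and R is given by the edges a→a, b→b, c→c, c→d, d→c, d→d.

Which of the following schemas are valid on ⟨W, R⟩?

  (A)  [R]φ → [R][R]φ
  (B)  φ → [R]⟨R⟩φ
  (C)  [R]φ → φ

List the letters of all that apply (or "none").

R is reflexive: each world relates to itself.
R is symmetric: every R-edge is matched by its reverse.
R is transitive: R is closed under composition.
(A) [R]φ → [R][R]φ (axiom 4) characterises the transitive frames. R is transitive — valid.
(B) axiom B: valid iff R is symmetric. R is symmetric — valid.
(C) axiom T: valid iff R is reflexive. R is reflexive — valid.

A, B, C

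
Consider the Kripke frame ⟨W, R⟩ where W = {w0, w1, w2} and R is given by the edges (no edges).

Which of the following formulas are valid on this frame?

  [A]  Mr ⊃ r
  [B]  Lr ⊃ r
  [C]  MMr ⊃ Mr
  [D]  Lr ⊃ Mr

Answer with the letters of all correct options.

A, C

R is not reflexive: not w0 R w0.
R is transitive: R is closed under composition.
R is not serial: w0 has no R-successor.
R is a subset of the identity: every R-edge is a self-loop.
(A) Mr ⊃ r (the converse of T) corresponds to R being a subset of the identity. Here R ⊆ identity, so valid.
(B) Lr ⊃ r is axiom T, which corresponds to reflexivity. R is not reflexive — not valid.
(C) MMr ⊃ Mr is the dual of axiom 4, which corresponds to transitivity. R is transitive — valid.
(D) Lr ⊃ Mr is axiom D; it is valid on a frame exactly when R is serial. R is not serial, so not valid.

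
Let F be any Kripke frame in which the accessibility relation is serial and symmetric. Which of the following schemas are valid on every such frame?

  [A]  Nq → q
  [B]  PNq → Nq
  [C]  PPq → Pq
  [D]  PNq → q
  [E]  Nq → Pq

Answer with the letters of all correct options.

(A) Nq → q is axiom T; it is valid on a frame exactly when R is reflexive. Such an R need not be reflexive, so not valid.
(B) PNq → Nq (the dual of axiom 5) characterises the euclidean frames. Such an R need not be euclidean — not valid.
(C) PPq → Pq is the dual of axiom 4, which corresponds to transitivity. Such an R need not be transitive — not valid.
(D) the dual of axiom B: valid iff R is symmetric. Every such R is symmetric — valid.
(E) Nq → Pq (axiom D) characterises the serial frames. Every such R is serial — valid.

D, E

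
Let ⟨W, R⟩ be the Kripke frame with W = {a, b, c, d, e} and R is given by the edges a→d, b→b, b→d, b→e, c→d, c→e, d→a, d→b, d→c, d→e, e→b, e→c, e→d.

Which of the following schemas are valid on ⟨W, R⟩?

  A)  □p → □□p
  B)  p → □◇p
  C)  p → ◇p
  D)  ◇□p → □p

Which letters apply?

B

R is not reflexive: not a R a.
R is symmetric: every R-edge is matched by its reverse.
R is not transitive: a R d and d R a but not a R a.
R is not euclidean: d R a and d R b but not a R b.
(A) □p → □□p is axiom 4; it is valid on a frame exactly when R is transitive. R is not transitive, so not valid.
(B) p → □◇p (axiom B) characterises the symmetric frames. R is symmetric — valid.
(C) the dual of axiom T: valid iff R is reflexive. R is not reflexive — not valid.
(D) the dual of axiom 5: valid iff R is euclidean. R is not euclidean — not valid.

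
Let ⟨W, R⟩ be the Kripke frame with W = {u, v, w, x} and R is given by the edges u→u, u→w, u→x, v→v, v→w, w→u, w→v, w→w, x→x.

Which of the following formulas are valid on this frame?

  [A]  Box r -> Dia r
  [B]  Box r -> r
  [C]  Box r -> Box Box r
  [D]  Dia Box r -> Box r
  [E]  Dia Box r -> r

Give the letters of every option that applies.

R is reflexive: each world relates to itself.
R is not symmetric: u R x but not x R u.
R is not transitive: u R w and w R v but not u R v.
R is not euclidean: u R w and u R x but not w R x.
R is serial: every world has an R-successor.
(A) Box r -> Dia r is axiom D, which corresponds to seriality. R is serial — valid.
(B) axiom T: valid iff R is reflexive. R is reflexive — valid.
(C) Box r -> Box Box r is axiom 4; it is valid on a frame exactly when R is transitive. R is not transitive, so not valid.
(D) the dual of axiom 5: valid iff R is euclidean. R is not euclidean — not valid.
(E) Dia Box r -> r is the dual of axiom B, which corresponds to symmetry. R is not symmetric — not valid.

A, B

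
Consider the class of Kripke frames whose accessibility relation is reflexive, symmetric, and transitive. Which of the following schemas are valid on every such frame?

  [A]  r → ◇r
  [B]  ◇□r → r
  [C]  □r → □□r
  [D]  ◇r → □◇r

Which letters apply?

A, B, C, D

A relation that is reflexive, symmetric, and transitive is also euclidean and serial.
(A) r → ◇r (the dual of axiom T) characterises the reflexive frames. Every such R is reflexive — valid.
(B) the dual of axiom B: valid iff R is symmetric. Every such R is symmetric — valid.
(C) axiom 4: valid iff R is transitive. Every such R is transitive — valid.
(D) ◇r → □◇r is axiom 5; it is valid on a frame exactly when R is euclidean. Every such R is euclidean, so valid.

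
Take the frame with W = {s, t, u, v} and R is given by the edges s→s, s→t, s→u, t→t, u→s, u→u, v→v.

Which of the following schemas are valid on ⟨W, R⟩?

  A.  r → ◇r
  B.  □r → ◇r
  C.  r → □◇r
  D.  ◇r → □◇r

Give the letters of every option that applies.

A, B

R is reflexive: each world relates to itself.
R is not symmetric: s R t but not t R s.
R is not euclidean: s R t and s R s but not t R s.
R is serial: every world has an R-successor.
(A) r → ◇r is the dual of axiom T; it is valid on a frame exactly when R is reflexive. R is reflexive, so valid.
(B) □r → ◇r (axiom D) characterises the serial frames. R is serial — valid.
(C) r → □◇r (axiom B) characterises the symmetric frames. R is not symmetric — not valid.
(D) ◇r → □◇r (axiom 5) characterises the euclidean frames. R is not euclidean — not valid.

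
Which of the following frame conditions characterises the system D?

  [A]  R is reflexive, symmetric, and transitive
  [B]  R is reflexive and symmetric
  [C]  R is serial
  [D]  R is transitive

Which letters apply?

C

(A) this class determines S5, not D.
(B) this class determines B (= KTB), not D.
(C) D is sound and complete for exactly this class.
(D) this class determines K4, not D.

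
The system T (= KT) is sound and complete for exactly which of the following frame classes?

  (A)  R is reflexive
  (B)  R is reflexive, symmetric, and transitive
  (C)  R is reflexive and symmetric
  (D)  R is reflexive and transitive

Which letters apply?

(A) T (= KT) is sound and complete for exactly this class.
(B) this class determines S5, not T (= KT).
(C) this class determines B (= KTB), not T (= KT).
(D) this class determines S4, not T (= KT).

A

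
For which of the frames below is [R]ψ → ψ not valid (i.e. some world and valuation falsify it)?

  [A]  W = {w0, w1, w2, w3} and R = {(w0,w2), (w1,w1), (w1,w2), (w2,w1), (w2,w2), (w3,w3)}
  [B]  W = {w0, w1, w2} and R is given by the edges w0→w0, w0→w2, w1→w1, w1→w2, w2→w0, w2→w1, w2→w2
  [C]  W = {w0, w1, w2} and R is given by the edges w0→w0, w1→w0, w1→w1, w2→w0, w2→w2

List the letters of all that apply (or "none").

The schema [R]ψ → ψ is axiom T; it is valid on a frame iff R is reflexive.
(A) R is not reflexive (not w0 R w0), so the schema fails here.
(B) R is reflexive (each world relates to itself), so the schema is valid here.
(C) R is reflexive (each world relates to itself), so the schema is valid here.

A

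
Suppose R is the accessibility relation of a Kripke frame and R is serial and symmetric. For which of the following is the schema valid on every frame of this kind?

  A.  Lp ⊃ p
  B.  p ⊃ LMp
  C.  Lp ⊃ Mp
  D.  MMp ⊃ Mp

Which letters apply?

B, C

(A) axiom T: valid iff R is reflexive. Such an R need not be reflexive — not valid.
(B) p ⊃ LMp (axiom B) characterises the symmetric frames. Every such R is symmetric — valid.
(C) Lp ⊃ Mp (axiom D) characterises the serial frames. Every such R is serial — valid.
(D) MMp ⊃ Mp is the dual of axiom 4, which corresponds to transitivity. Such an R need not be transitive — not valid.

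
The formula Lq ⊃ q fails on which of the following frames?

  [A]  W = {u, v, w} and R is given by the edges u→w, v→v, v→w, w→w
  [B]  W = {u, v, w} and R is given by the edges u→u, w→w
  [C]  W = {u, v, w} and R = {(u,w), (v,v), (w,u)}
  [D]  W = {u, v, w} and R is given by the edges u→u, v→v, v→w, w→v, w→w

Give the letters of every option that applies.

The schema Lq ⊃ q is axiom T; it is valid on a frame iff R is reflexive.
(A) R is not reflexive (not u R u), so the schema fails here.
(B) R is not reflexive (not v R v), so the schema fails here.
(C) R is not reflexive (not u R u), so the schema fails here.
(D) R is reflexive (each world relates to itself), so the schema is valid here.

A, B, C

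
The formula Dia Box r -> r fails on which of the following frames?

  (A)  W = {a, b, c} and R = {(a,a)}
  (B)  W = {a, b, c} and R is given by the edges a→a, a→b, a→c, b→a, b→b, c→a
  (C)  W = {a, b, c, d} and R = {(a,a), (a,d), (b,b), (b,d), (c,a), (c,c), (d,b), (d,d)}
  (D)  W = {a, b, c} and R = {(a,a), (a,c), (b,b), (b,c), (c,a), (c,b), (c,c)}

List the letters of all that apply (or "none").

C

The schema Dia Box r -> r is the dual of axiom B; it is valid on a frame iff R is symmetric.
(A) R is symmetric (every R-edge is matched by its reverse), so the schema is valid here.
(B) R is symmetric (every R-edge is matched by its reverse), so the schema is valid here.
(C) R is not symmetric (a R d but not d R a), so the schema fails here.
(D) R is symmetric (every R-edge is matched by its reverse), so the schema is valid here.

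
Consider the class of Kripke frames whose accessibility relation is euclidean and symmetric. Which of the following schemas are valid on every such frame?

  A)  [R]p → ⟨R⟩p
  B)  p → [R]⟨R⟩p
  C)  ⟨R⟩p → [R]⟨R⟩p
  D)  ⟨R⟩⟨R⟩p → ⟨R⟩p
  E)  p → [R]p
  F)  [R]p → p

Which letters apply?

B, C, D

A symmetric euclidean relation is transitive (uRv and vRw give vRu by symmetry, then uRw by the euclidean condition, applied at v).
(A) [R]p → ⟨R⟩p (axiom D) characterises the serial frames. Such an R need not be serial — not valid.
(B) p → [R]⟨R⟩p is axiom B; it is valid on a frame exactly when R is symmetric. Every such R is symmetric, so valid.
(C) ⟨R⟩p → [R]⟨R⟩p is axiom 5, which corresponds to the euclidean property. Every such R is euclidean — valid.
(D) ⟨R⟩⟨R⟩p → ⟨R⟩p is the dual of axiom 4, which corresponds to transitivity. Every such R is transitive — valid.
(E) p → [R]p is valid only on frames where every R-edge is a self-loop. Such an R need not be a subset of the identity — not valid.
(F) [R]p → p (axiom T) characterises the reflexive frames. Such an R need not be reflexive — not valid.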